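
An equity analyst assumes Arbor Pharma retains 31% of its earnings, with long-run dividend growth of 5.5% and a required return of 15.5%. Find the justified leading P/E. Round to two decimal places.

6.90

Payout ratio b = 1 − 0.31 = 0.69.
Justified leading P/E = b/(r−g) = 0.69/(0.155−0.055) = 6.9000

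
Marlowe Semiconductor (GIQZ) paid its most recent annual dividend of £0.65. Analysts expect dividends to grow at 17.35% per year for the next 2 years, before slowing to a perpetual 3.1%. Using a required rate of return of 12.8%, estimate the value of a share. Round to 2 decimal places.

Two-stage DDM. Project D₁…D_2 at 0.1735, terminal growth 0.031, discount at r = 0.128.
D_1 = 0.7628
D_2 = 0.8951
Terminal value at t=2: TV = D_3/(r−g) = 0.9229/(0.128−0.031) = 9.5141
P₀ = 0.7628/(1+0.128)^1 + 0.8951/(1+0.128)^2 + 9.5141/(1+0.128)^2 = 8.8571

£8.86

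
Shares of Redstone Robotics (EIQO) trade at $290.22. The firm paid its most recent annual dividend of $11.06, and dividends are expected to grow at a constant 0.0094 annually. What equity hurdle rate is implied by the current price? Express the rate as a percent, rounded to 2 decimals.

Rearranging the constant-growth DDM: r = D₁/P₀ + g.
D₁ = 11.06 × (1 + 0.0094) = 11.1640.
r = 11.1640 / 290.22 + 0.0094 = 0.03847 + 0.0094 = 0.04787

4.79%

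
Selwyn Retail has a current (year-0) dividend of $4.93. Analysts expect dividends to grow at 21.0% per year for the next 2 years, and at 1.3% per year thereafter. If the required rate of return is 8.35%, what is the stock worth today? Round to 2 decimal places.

$100.00

Two-stage DDM. Project D₁…D_2 at 0.21, terminal growth 0.013, discount at r = 0.0835.
D_1 = 5.9653
D_2 = 7.2180
Terminal value at t=2: TV = D_3/(r−g) = 7.3118/(0.0835−0.013) = 103.7141
P₀ = 5.9653/(1+0.0835)^1 + 7.2180/(1+0.0835)^2 + 103.7141/(1+0.0835)^2 = 99.9986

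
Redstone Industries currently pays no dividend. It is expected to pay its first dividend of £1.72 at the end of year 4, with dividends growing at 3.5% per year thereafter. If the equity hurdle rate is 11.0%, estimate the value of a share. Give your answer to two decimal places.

£16.77

Deferred-dividend DDM. At t=3 the remaining stream is a growing perpetuity with first payment D_4 = 1.72.
V_3 = D_4/(r−g) = 1.72/(0.11−0.035) = 22.9333
P₀ = V_3/(1+r)^3 = 22.9333/(1+0.11)^3 = 16.7687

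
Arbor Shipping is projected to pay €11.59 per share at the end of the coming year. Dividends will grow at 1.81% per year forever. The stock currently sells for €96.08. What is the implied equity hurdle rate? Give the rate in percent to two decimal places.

13.87%

Rearranging the constant-growth DDM: r = D₁/P₀ + g.
r = 11.5900 / 96.08 + 0.0181 = 0.12063 + 0.0181 = 0.13873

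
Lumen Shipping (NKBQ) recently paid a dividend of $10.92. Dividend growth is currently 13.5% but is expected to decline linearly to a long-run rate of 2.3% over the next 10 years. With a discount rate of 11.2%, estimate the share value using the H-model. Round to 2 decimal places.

$194.23

H-model: P₀ = D₀[(1+g_L) + H(g_S−g_L)]/(r−g_L), with H = 10/2 = 5.
P₀ = 10.92 × [(1+0.023) + 5×(0.135−0.023)] / (0.112−0.023)
   = 10.92 × 1.5830 / 0.089 = 194.2288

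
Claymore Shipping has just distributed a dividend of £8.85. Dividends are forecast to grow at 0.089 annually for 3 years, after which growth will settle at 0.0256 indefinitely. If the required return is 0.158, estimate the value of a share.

Two-stage DDM. Project D₁…D_3 at 0.089, terminal growth 0.0256, discount at r = 0.158.
D_1 = 9.6376
D_2 = 10.4954
D_3 = 11.4295
Terminal value at t=3: TV = D_4/(r−g) = 11.7221/(0.158−0.0256) = 88.5354
P₀ = 9.6376/(1+0.158)^1 + 10.4954/(1+0.158)^2 + 11.4295/(1+0.158)^3 + 88.5354/(1+0.158)^3 = 80.5251

£80.53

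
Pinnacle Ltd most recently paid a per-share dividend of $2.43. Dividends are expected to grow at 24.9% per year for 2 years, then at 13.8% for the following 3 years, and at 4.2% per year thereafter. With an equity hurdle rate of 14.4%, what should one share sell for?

$43.28

Three-stage DDM. Project D₁…D_5; terminal Gordon value at t=5 with g = 0.042; discount at r = 0.144.
D_1 = 3.0351
D_2 = 3.7908
D_3 = 4.3139
D_4 = 4.9093
D_5 = 5.5867
TV_5 = 5.8214/(0.144−0.042) = 57.0723
P₀ = Σ Dₜ/(1+r)ᵗ + TV_5/(1+r)^5 = 43.2753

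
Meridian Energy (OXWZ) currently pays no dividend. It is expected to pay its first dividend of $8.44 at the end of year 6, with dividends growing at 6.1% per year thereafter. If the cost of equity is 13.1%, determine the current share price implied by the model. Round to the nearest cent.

$65.15

Deferred-dividend DDM. At t=5 the remaining stream is a growing perpetuity with first payment D_6 = 8.44.
V_5 = D_6/(r−g) = 8.44/(0.131−0.061) = 120.5714
P₀ = V_5/(1+r)^5 = 120.5714/(1+0.131)^5 = 65.1525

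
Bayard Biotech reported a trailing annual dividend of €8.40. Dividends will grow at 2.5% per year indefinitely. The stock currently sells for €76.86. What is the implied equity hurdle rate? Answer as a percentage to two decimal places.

Rearranging the constant-growth DDM: r = D₁/P₀ + g.
D₁ = 8.40 × (1 + 0.025) = 8.6100.
r = 8.6100 / 76.86 + 0.025 = 0.11202 + 0.025 = 0.13702

13.70%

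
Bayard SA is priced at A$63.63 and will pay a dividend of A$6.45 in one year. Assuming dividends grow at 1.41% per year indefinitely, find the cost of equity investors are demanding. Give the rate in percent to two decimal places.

11.55%

Rearranging the constant-growth DDM: r = D₁/P₀ + g.
r = 6.4500 / 63.63 + 0.0141 = 0.10137 + 0.0141 = 0.11547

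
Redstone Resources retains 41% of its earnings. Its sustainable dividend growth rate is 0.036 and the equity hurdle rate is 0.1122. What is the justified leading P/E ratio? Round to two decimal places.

Payout ratio b = 1 − 0.41 = 0.59.
Justified leading P/E = b/(r−g) = 0.59/(0.1122−0.036) = 7.7428

7.74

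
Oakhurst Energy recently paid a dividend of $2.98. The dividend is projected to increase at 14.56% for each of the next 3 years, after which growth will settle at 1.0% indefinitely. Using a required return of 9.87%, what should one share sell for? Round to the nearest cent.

Two-stage DDM. Project D₁…D_3 at 0.1456, terminal growth 0.01, discount at r = 0.0987.
D_1 = 3.4139
D_2 = 3.9110
D_3 = 4.4804
Terminal value at t=3: TV = D_4/(r−g) = 4.5252/(0.0987−0.01) = 51.0168
P₀ = 3.4139/(1+0.0987)^1 + 3.9110/(1+0.0987)^2 + 4.4804/(1+0.0987)^3 + 51.0168/(1+0.0987)^3 = 48.1911

$48.19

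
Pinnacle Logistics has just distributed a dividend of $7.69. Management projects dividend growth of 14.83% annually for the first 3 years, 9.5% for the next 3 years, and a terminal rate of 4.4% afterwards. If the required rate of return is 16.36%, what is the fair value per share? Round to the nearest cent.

$95.89

Three-stage DDM. Project D₁…D_6; terminal Gordon value at t=6 with g = 0.044; discount at r = 0.1636.
D_1 = 8.8304
D_2 = 10.1400
D_3 = 11.6437
D_4 = 12.7499
D_5 = 13.9611
D_6 = 15.2874
TV_6 = 15.9601/(0.1636−0.044) = 133.4456
P₀ = Σ Dₜ/(1+r)ᵗ + TV_6/(1+r)^6 = 95.8902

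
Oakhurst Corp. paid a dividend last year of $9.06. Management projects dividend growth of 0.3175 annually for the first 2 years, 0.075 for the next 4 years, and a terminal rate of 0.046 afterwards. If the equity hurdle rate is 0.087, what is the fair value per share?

$400.89

Three-stage DDM. Project D₁…D_6; terminal Gordon value at t=6 with g = 0.046; discount at r = 0.087.
D_1 = 11.9366
D_2 = 15.7264
D_3 = 16.9059
D_4 = 18.1738
D_5 = 19.5369
D_6 = 21.0021
TV_6 = 21.9682/(0.087−0.046) = 535.8104
P₀ = Σ Dₜ/(1+r)ᵗ + TV_6/(1+r)^6 = 400.8901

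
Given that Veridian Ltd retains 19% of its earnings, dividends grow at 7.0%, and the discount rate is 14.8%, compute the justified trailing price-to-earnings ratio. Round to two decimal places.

11.11

Payout ratio b = 1 − 0.19 = 0.81.
Justified trailing P/E = b(1+g)/(r−g) = 0.81×(1+0.07)/(0.148−0.07) = 11.1115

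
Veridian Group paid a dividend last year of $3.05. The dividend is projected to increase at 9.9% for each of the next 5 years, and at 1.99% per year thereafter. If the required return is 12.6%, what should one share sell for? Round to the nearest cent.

Two-stage DDM. Project D₁…D_5 at 0.099, terminal growth 0.0199, discount at r = 0.126.
D_1 = 3.3519
D_2 = 3.6838
D_3 = 4.0485
D_4 = 4.4493
D_5 = 4.8898
Terminal value at t=5: TV = D_6/(r−g) = 4.9871/(0.126−0.0199) = 47.0035
P₀ = 3.3519/(1+0.126)^1 + 3.6838/(1+0.126)^2 + 4.0485/(1+0.126)^3 + 4.4493/(1+0.126)^4 + 4.8898/(1+0.126)^5 + 47.0035/(1+0.126)^5 = 40.1554

$40.16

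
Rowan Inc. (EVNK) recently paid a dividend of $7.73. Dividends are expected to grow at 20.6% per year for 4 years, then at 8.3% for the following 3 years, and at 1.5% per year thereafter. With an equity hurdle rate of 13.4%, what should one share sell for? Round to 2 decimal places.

Three-stage DDM. Project D₁…D_7; terminal Gordon value at t=7 with g = 0.015; discount at r = 0.134.
D_1 = 9.3224
D_2 = 11.2428
D_3 = 13.5588
D_4 = 16.3519
D_5 = 17.7091
D_6 = 19.1790
D_7 = 20.7708
TV_7 = 21.0824/(0.134−0.015) = 177.1631
P₀ = Σ Dₜ/(1+r)ᵗ + TV_7/(1+r)^7 = 136.6902

$136.69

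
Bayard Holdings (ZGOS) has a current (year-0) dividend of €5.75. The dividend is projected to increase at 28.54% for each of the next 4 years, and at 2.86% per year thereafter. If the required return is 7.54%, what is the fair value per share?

€294.60

Two-stage DDM. Project D₁…D_4 at 0.2854, terminal growth 0.0286, discount at r = 0.0754.
D_1 = 7.3911
D_2 = 9.5005
D_3 = 12.2119
D_4 = 15.6972
Terminal value at t=4: TV = D_5/(r−g) = 16.1461/(0.0754−0.0286) = 345.0021
P₀ = 7.3911/(1+0.0754)^1 + 9.5005/(1+0.0754)^2 + 12.2119/(1+0.0754)^3 + 15.6972/(1+0.0754)^4 + 345.0021/(1+0.0754)^4 = 294.5970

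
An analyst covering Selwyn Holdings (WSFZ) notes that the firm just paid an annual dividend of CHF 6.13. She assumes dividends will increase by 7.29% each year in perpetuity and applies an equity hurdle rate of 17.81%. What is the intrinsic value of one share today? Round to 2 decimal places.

CHF 62.52

Gordon growth model: P₀ = D₁/(r − g). D₁ = 6.13 × (1 + 0.0729) = 6.5769.
P₀ = 6.5769 / (0.1781 − 0.0729) = 6.5769 / 0.1052 = 62.5178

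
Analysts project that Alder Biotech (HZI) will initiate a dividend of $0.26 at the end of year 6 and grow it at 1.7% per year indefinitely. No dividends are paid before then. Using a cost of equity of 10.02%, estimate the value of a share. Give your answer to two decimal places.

$1.94

Deferred-dividend DDM. At t=5 the remaining stream is a growing perpetuity with first payment D_6 = 0.26.
V_5 = D_6/(r−g) = 0.26/(0.1002−0.017) = 3.1250
P₀ = V_5/(1+r)^5 = 3.1250/(1+0.1002)^5 = 1.9386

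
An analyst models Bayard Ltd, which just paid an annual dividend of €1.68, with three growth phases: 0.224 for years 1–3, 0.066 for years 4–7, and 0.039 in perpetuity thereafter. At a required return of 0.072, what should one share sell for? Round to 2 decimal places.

€93.46

Three-stage DDM. Project D₁…D_7; terminal Gordon value at t=7 with g = 0.039; discount at r = 0.072.
D_1 = 2.0563
D_2 = 2.5169
D_3 = 3.0807
D_4 = 3.2841
D_5 = 3.5008
D_6 = 3.7319
D_7 = 3.9782
TV_7 = 4.1333/(0.072−0.039) = 125.2518
P₀ = Σ Dₜ/(1+r)ᵗ + TV_7/(1+r)^7 = 93.4605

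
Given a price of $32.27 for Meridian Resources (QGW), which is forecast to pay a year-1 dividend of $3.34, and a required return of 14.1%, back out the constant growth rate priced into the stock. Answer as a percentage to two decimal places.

3.75%

From P₀ = D₁/(r − g), the implied growth is g = r − D₁/P₀.
g = 0.141 − 3.34/32.27 = 0.141 − 0.10350 = 0.03750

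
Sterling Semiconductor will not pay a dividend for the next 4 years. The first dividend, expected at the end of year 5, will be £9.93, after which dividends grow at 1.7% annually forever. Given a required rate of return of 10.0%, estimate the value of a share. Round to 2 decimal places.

£81.71

Deferred-dividend DDM. At t=4 the remaining stream is a growing perpetuity with first payment D_5 = 9.93.
V_4 = D_5/(r−g) = 9.93/(0.1−0.017) = 119.6386
P₀ = V_4/(1+r)^4 = 119.6386/(1+0.1)^4 = 81.7147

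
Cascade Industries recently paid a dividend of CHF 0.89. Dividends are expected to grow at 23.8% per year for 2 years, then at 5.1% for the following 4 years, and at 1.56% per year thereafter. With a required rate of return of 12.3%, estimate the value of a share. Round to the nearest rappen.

Three-stage DDM. Project D₁…D_6; terminal Gordon value at t=6 with g = 0.0156; discount at r = 0.123.
D_1 = 1.1018
D_2 = 1.3641
D_3 = 1.4336
D_4 = 1.5067
D_5 = 1.5836
D_6 = 1.6643
TV_6 = 1.6903/(0.123−0.0156) = 15.7384
P₀ = Σ Dₜ/(1+r)ᵗ + TV_6/(1+r)^6 = 13.5854

CHF 13.59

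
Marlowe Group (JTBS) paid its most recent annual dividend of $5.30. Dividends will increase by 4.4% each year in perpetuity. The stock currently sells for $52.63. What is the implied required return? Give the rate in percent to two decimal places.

14.91%

Rearranging the constant-growth DDM: r = D₁/P₀ + g.
D₁ = 5.30 × (1 + 0.044) = 5.5332.
r = 5.5332 / 52.63 + 0.044 = 0.10513 + 0.044 = 0.14913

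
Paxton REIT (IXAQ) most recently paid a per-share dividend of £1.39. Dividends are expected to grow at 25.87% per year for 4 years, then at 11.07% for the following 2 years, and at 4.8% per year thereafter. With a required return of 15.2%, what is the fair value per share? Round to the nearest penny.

£29.28

Three-stage DDM. Project D₁…D_6; terminal Gordon value at t=6 with g = 0.048; discount at r = 0.152.
D_1 = 1.7496
D_2 = 2.2022
D_3 = 2.7719
D_4 = 3.4890
D_5 = 3.8753
D_6 = 4.3042
TV_6 = 4.5109/(0.152−0.048) = 43.3736
P₀ = Σ Dₜ/(1+r)ᵗ + TV_6/(1+r)^6 = 29.2810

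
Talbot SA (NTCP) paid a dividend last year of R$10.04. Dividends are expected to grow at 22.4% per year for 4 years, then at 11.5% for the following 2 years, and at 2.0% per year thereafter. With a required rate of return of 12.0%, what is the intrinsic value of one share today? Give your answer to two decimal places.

Three-stage DDM. Project D₁…D_6; terminal Gordon value at t=6 with g = 0.02; discount at r = 0.12.
D_1 = 12.2890
D_2 = 15.0417
D_3 = 18.4110
D_4 = 22.5351
D_5 = 25.1266
D_6 = 28.0162
TV_6 = 28.5765/(0.12−0.02) = 285.7652
P₀ = Σ Dₜ/(1+r)ᵗ + TV_6/(1+r)^6 = 223.6184

R$223.62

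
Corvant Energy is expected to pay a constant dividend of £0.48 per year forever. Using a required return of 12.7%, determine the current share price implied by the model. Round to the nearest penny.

£3.78

Zero-growth DDM (perpetuity): P₀ = D/r = 0.48 / 0.127 = 3.7795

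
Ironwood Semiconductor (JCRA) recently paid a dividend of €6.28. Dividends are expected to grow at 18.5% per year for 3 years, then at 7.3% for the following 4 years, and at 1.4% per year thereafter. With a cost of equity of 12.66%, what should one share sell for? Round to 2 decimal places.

€100.93

Three-stage DDM. Project D₁…D_7; terminal Gordon value at t=7 with g = 0.014; discount at r = 0.1266.
D_1 = 7.4418
D_2 = 8.8185
D_3 = 10.4500
D_4 = 11.2128
D_5 = 12.0313
D_6 = 12.9096
D_7 = 13.8520
TV_7 = 14.0460/(0.1266−0.014) = 124.7421
P₀ = Σ Dₜ/(1+r)ᵗ + TV_7/(1+r)^7 = 100.9319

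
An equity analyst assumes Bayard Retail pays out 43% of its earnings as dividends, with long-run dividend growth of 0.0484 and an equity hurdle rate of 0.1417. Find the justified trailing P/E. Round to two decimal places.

4.83

Justified trailing P/E = b(1+g)/(r−g) = 0.43×(1+0.0484)/(0.1417−0.0484) = 4.8319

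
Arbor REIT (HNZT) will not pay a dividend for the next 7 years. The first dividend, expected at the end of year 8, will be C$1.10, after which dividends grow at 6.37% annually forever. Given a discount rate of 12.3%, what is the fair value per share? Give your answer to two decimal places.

C$8.24

Deferred-dividend DDM. At t=7 the remaining stream is a growing perpetuity with first payment D_8 = 1.10.
V_7 = D_8/(r−g) = 1.10/(0.123−0.0637) = 18.5497
P₀ = V_7/(1+r)^7 = 18.5497/(1+0.123)^7 = 8.2353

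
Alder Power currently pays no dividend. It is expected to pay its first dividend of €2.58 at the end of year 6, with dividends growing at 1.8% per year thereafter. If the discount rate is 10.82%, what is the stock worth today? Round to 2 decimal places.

€17.11

Deferred-dividend DDM. At t=5 the remaining stream is a growing perpetuity with first payment D_6 = 2.58.
V_5 = D_6/(r−g) = 2.58/(0.1082−0.018) = 28.6031
P₀ = V_5/(1+r)^5 = 28.6031/(1+0.1082)^5 = 17.1129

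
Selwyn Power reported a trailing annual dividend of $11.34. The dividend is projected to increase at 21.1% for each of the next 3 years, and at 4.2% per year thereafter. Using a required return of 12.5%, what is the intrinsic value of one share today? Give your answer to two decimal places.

$217.06

Two-stage DDM. Project D₁…D_3 at 0.211, terminal growth 0.042, discount at r = 0.125.
D_1 = 13.7327
D_2 = 16.6303
D_3 = 20.1394
Terminal value at t=3: TV = D_4/(r−g) = 20.9852/(0.125−0.042) = 252.8338
P₀ = 13.7327/(1+0.125)^1 + 16.6303/(1+0.125)^2 + 20.1394/(1+0.125)^3 + 252.8338/(1+0.125)^3 = 217.0647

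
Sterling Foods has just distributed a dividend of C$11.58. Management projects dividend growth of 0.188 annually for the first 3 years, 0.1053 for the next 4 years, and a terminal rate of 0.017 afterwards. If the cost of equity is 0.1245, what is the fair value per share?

C$211.72

Three-stage DDM. Project D₁…D_7; terminal Gordon value at t=7 with g = 0.017; discount at r = 0.1245.
D_1 = 13.7570
D_2 = 16.3434
D_3 = 19.4159
D_4 = 21.4604
D_5 = 23.7202
D_6 = 26.2179
D_7 = 28.9787
TV_7 = 29.4713/(0.1245−0.017) = 274.1518
P₀ = Σ Dₜ/(1+r)ᵗ + TV_7/(1+r)^7 = 211.7197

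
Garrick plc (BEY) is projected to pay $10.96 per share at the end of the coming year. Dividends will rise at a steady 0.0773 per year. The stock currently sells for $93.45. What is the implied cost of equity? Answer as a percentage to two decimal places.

Rearranging the constant-growth DDM: r = D₁/P₀ + g.
r = 10.9600 / 93.45 + 0.0773 = 0.11728 + 0.0773 = 0.19458

19.46%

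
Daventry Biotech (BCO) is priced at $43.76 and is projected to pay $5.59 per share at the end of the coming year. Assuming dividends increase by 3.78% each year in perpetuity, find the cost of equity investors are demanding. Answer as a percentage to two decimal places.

Rearranging the constant-growth DDM: r = D₁/P₀ + g.
r = 5.5900 / 43.76 + 0.0378 = 0.12774 + 0.0378 = 0.16554

16.55%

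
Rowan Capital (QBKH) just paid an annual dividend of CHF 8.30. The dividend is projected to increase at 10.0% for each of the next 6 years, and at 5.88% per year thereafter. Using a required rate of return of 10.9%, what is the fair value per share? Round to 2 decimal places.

CHF 215.11

Two-stage DDM. Project D₁…D_6 at 0.1, terminal growth 0.0588, discount at r = 0.109.
D_1 = 9.1300
D_2 = 10.0430
D_3 = 11.0473
D_4 = 12.1520
D_5 = 13.3672
D_6 = 14.7040
Terminal value at t=6: TV = D_7/(r−g) = 15.5685/(0.109−0.0588) = 310.1305
P₀ = 9.1300/(1+0.109)^1 + 10.0430/(1+0.109)^2 + 11.0473/(1+0.109)^3 + 12.1520/(1+0.109)^4 + 13.3672/(1+0.109)^5 + 14.7040/(1+0.109)^6 + 310.1305/(1+0.109)^6 = 215.1120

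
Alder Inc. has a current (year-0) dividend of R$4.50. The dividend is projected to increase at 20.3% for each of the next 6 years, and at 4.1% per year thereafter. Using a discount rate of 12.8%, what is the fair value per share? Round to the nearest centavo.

R$113.26

Two-stage DDM. Project D₁…D_6 at 0.203, terminal growth 0.041, discount at r = 0.128.
D_1 = 5.4135
D_2 = 6.5124
D_3 = 7.8345
D_4 = 9.4249
D_5 = 11.3381
D_6 = 13.6397
Terminal value at t=6: TV = D_7/(r−g) = 14.1990/(0.128−0.041) = 163.2066
P₀ = 5.4135/(1+0.128)^1 + 6.5124/(1+0.128)^2 + 7.8345/(1+0.128)^3 + 9.4249/(1+0.128)^4 + 11.3381/(1+0.128)^5 + 13.6397/(1+0.128)^6 + 163.2066/(1+0.128)^6 = 113.2565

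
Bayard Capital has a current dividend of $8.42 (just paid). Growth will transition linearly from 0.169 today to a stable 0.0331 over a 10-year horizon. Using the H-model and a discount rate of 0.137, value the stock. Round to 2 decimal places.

$138.79

H-model: P₀ = D₀[(1+g_L) + H(g_S−g_L)]/(r−g_L), with H = 10/2 = 5.
P₀ = 8.42 × [(1+0.0331) + 5×(0.169−0.0331)] / (0.137−0.0331)
   = 8.42 × 1.7126 / 0.1039 = 138.7882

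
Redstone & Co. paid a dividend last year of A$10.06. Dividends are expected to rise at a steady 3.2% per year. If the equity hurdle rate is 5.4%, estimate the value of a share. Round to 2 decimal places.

A$471.91

Gordon growth model: P₀ = D₁/(r − g). D₁ = 10.06 × (1 + 0.032) = 10.3819.
P₀ = 10.3819 / (0.054 − 0.032) = 10.3819 / 0.022 = 471.9055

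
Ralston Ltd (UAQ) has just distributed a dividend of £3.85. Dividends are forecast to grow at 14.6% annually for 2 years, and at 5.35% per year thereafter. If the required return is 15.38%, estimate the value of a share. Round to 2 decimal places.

Two-stage DDM. Project D₁…D_2 at 0.146, terminal growth 0.0535, discount at r = 0.1538.
D_1 = 4.4121
D_2 = 5.0563
Terminal value at t=2: TV = D_3/(r−g) = 5.3268/(0.1538−0.0535) = 53.1084
P₀ = 4.4121/(1+0.1538)^1 + 5.0563/(1+0.1538)^2 + 53.1084/(1+0.1538)^2 = 47.5156

£47.52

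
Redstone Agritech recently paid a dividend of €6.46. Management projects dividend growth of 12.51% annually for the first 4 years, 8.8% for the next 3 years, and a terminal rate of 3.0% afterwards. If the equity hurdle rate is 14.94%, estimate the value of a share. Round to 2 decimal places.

Three-stage DDM. Project D₁…D_7; terminal Gordon value at t=7 with g = 0.03; discount at r = 0.1494.
D_1 = 7.2681
D_2 = 8.1774
D_3 = 9.2004
D_4 = 10.3514
D_5 = 11.2623
D_6 = 12.2533
D_7 = 13.3316
TV_7 = 13.7316/(0.1494−0.03) = 115.0050
P₀ = Σ Dₜ/(1+r)ᵗ + TV_7/(1+r)^7 = 83.8539

€83.85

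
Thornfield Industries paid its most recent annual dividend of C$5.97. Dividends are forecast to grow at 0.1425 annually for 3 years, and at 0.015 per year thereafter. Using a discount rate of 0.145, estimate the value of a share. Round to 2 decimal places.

C$64.14

Two-stage DDM. Project D₁…D_3 at 0.1425, terminal growth 0.015, discount at r = 0.145.
D_1 = 6.8207
D_2 = 7.7927
D_3 = 8.9031
Terminal value at t=3: TV = D_4/(r−g) = 9.0367/(0.145−0.015) = 69.5129
P₀ = 6.8207/(1+0.145)^1 + 7.7927/(1+0.145)^2 + 8.9031/(1+0.145)^3 + 69.5129/(1+0.145)^3 = 64.1392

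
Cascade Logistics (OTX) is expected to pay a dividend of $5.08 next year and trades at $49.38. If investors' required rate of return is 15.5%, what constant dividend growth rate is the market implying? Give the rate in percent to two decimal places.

From P₀ = D₁/(r − g), the implied growth is g = r − D₁/P₀.
g = 0.155 − 5.08/49.38 = 0.155 − 0.10288 = 0.05212

5.21%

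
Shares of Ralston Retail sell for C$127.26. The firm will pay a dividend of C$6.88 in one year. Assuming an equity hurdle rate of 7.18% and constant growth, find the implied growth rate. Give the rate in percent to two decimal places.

1.77%

From P₀ = D₁/(r − g), the implied growth is g = r − D₁/P₀.
g = 0.0718 − 6.88/127.26 = 0.0718 − 0.05406 = 0.01774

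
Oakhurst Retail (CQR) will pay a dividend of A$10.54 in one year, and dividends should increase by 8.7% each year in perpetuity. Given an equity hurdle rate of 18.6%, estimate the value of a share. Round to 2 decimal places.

Gordon growth model: P₀ = D₁/(r − g), with D₁ = 10.54 given directly.
P₀ = 10.5400 / (0.186 − 0.087) = 10.5400 / 0.099 = 106.4646

A$106.46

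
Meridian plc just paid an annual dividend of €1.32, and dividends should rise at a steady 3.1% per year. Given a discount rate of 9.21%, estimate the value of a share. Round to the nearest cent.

€22.27

Gordon growth model: P₀ = D₁/(r − g). D₁ = 1.32 × (1 + 0.031) = 1.3609.
P₀ = 1.3609 / (0.0921 − 0.031) = 1.3609 / 0.0611 = 22.2736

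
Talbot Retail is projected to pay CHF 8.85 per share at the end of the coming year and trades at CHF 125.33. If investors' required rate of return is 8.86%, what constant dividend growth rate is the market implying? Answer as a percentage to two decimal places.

1.80%

From P₀ = D₁/(r − g), the implied growth is g = r − D₁/P₀.
g = 0.0886 − 8.85/125.33 = 0.0886 − 0.07061 = 0.01799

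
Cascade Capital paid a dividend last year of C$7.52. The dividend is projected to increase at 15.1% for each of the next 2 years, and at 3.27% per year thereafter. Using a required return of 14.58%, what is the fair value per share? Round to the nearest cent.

C$84.43

Two-stage DDM. Project D₁…D_2 at 0.151, terminal growth 0.0327, discount at r = 0.1458.
D_1 = 8.6555
D_2 = 9.9625
Terminal value at t=2: TV = D_3/(r−g) = 10.2883/(0.1458−0.0327) = 90.9662
P₀ = 8.6555/(1+0.1458)^1 + 9.9625/(1+0.1458)^2 + 90.9662/(1+0.1458)^2 = 84.4312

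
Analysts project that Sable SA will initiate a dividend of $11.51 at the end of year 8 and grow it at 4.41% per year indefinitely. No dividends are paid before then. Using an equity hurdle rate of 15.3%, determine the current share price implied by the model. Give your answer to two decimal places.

Deferred-dividend DDM. At t=7 the remaining stream is a growing perpetuity with first payment D_8 = 11.51.
V_7 = D_8/(r−g) = 11.51/(0.153−0.0441) = 105.6933
P₀ = V_7/(1+r)^7 = 105.6933/(1+0.153)^7 = 39.0160

$39.02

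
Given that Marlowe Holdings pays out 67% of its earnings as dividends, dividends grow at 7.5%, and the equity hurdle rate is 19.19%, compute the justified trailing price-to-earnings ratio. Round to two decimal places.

6.16

Justified trailing P/E = b(1+g)/(r−g) = 0.67×(1+0.075)/(0.1919−0.075) = 6.1612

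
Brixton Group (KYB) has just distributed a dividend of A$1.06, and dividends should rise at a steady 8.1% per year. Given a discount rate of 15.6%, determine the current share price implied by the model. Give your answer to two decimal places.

Gordon growth model: P₀ = D₁/(r − g). D₁ = 1.06 × (1 + 0.081) = 1.1459.
P₀ = 1.1459 / (0.156 − 0.081) = 1.1459 / 0.075 = 15.2781

A$15.28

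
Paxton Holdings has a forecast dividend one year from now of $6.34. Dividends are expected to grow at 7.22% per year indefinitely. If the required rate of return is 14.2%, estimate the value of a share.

Gordon growth model: P₀ = D₁/(r − g), with D₁ = 6.34 given directly.
P₀ = 6.3400 / (0.142 − 0.0722) = 6.3400 / 0.0698 = 90.8309

$90.83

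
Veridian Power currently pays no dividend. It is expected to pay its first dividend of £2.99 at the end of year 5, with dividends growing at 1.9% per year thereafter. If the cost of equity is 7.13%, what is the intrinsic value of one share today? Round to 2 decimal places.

£43.40

Deferred-dividend DDM. At t=4 the remaining stream is a growing perpetuity with first payment D_5 = 2.99.
V_4 = D_5/(r−g) = 2.99/(0.0713−0.019) = 57.1702
P₀ = V_4/(1+r)^4 = 57.1702/(1+0.0713)^4 = 43.4035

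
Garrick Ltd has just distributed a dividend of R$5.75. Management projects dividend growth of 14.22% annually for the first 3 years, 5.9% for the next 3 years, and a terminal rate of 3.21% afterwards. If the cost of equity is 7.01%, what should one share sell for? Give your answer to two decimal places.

R$224.29

Three-stage DDM. Project D₁…D_6; terminal Gordon value at t=6 with g = 0.0321; discount at r = 0.0701.
D_1 = 6.5676
D_2 = 7.5016
D_3 = 8.5683
D_4 = 9.0738
D_5 = 9.6092
D_6 = 10.1761
TV_6 = 10.5028/(0.0701−0.0321) = 276.3888
P₀ = Σ Dₜ/(1+r)ᵗ + TV_6/(1+r)^6 = 224.2917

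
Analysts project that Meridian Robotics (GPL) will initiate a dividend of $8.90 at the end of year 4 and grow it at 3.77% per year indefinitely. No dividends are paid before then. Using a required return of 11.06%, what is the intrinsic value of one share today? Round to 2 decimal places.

Deferred-dividend DDM. At t=3 the remaining stream is a growing perpetuity with first payment D_4 = 8.90.
V_3 = D_4/(r−g) = 8.90/(0.1106−0.0377) = 122.0850
P₀ = V_3/(1+r)^3 = 122.0850/(1+0.1106)^3 = 89.1229

$89.12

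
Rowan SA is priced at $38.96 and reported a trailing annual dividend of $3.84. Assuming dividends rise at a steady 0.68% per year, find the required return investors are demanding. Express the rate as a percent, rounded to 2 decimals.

10.60%

Rearranging the constant-growth DDM: r = D₁/P₀ + g.
D₁ = 3.84 × (1 + 0.0068) = 3.8661.
r = 3.8661 / 38.96 + 0.0068 = 0.09923 + 0.0068 = 0.10603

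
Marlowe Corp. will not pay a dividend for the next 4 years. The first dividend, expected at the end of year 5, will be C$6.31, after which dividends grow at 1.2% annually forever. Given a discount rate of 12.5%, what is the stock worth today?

C$34.86

Deferred-dividend DDM. At t=4 the remaining stream is a growing perpetuity with first payment D_5 = 6.31.
V_4 = D_5/(r−g) = 6.31/(0.125−0.012) = 55.8407
P₀ = V_4/(1+r)^4 = 55.8407/(1+0.125)^4 = 34.8611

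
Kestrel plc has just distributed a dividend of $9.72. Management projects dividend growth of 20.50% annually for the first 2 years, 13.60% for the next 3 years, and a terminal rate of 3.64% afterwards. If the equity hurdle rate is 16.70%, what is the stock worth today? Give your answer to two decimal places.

$125.73

Three-stage DDM. Project D₁…D_5; terminal Gordon value at t=5 with g = 0.0364; discount at r = 0.167.
D_1 = 11.7126
D_2 = 14.1137
D_3 = 16.0331
D_4 = 18.2137
D_5 = 20.6907
TV_5 = 21.4438/(0.167−0.0364) = 164.1949
P₀ = Σ Dₜ/(1+r)ᵗ + TV_5/(1+r)^5 = 125.7258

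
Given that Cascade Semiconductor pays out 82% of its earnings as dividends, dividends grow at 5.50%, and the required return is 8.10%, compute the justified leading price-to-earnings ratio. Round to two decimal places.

Justified leading P/E = b/(r−g) = 0.82/(0.081−0.055) = 31.5385

31.54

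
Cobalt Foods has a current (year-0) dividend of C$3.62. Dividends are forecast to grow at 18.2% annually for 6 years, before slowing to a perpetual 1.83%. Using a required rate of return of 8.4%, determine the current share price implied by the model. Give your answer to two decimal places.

Two-stage DDM. Project D₁…D_6 at 0.182, terminal growth 0.0183, discount at r = 0.084.
D_1 = 4.2788
D_2 = 5.0576
D_3 = 5.9781
D_4 = 7.0661
D_5 = 8.3521
D_6 = 9.8722
Terminal value at t=6: TV = D_7/(r−g) = 10.0528/(0.084−0.0183) = 153.0114
P₀ = 4.2788/(1+0.084)^1 + 5.0576/(1+0.084)^2 + 5.9781/(1+0.084)^3 + 7.0661/(1+0.084)^4 + 8.3521/(1+0.084)^5 + 9.8722/(1+0.084)^6 + 153.0114/(1+0.084)^6 = 124.0350

C$124.03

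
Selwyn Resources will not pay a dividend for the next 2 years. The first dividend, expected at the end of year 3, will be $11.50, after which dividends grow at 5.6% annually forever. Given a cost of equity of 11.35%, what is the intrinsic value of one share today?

$161.31

Deferred-dividend DDM. At t=2 the remaining stream is a growing perpetuity with first payment D_3 = 11.50.
V_2 = D_3/(r−g) = 11.50/(0.1135−0.056) = 200.0000
P₀ = V_2/(1+r)^2 = 200.0000/(1+0.1135)^2 = 161.3056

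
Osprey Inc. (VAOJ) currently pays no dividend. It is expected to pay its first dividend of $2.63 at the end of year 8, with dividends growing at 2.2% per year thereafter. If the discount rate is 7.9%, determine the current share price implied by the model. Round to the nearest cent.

Deferred-dividend DDM. At t=7 the remaining stream is a growing perpetuity with first payment D_8 = 2.63.
V_7 = D_8/(r−g) = 2.63/(0.079−0.022) = 46.1404
P₀ = V_7/(1+r)^7 = 46.1404/(1+0.079)^7 = 27.0976

$27.10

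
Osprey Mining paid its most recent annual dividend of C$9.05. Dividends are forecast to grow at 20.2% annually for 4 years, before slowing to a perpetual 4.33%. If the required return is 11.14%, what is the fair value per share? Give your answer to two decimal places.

Two-stage DDM. Project D₁…D_4 at 0.202, terminal growth 0.0433, discount at r = 0.1114.
D_1 = 10.8781
D_2 = 13.0755
D_3 = 15.7167
D_4 = 18.8915
Terminal value at t=4: TV = D_5/(r−g) = 19.7095/(0.1114−0.0433) = 289.4200
P₀ = 10.8781/(1+0.1114)^1 + 13.0755/(1+0.1114)^2 + 15.7167/(1+0.1114)^3 + 18.8915/(1+0.1114)^4 + 289.4200/(1+0.1114)^4 = 233.8949

C$233.89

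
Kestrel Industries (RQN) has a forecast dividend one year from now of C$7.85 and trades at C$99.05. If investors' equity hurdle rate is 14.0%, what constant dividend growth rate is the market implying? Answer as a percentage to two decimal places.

From P₀ = D₁/(r − g), the implied growth is g = r − D₁/P₀.
g = 0.14 − 7.85/99.05 = 0.14 − 0.07925 = 0.06075

6.07%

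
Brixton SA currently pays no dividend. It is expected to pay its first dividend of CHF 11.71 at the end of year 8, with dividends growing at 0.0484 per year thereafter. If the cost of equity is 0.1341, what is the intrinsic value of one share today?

CHF 56.63

Deferred-dividend DDM. At t=7 the remaining stream is a growing perpetuity with first payment D_8 = 11.71.
V_7 = D_8/(r−g) = 11.71/(0.1341−0.0484) = 136.6394
P₀ = V_7/(1+r)^7 = 136.6394/(1+0.1341)^7 = 56.6261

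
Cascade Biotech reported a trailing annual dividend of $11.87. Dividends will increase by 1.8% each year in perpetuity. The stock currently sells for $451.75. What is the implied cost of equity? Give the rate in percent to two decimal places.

4.47%

Rearranging the constant-growth DDM: r = D₁/P₀ + g.
D₁ = 11.87 × (1 + 0.018) = 12.0837.
r = 12.0837 / 451.75 + 0.018 = 0.02675 + 0.018 = 0.04475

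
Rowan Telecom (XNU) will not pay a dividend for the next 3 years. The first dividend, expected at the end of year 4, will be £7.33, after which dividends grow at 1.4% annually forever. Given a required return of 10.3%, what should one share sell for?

£61.37

Deferred-dividend DDM. At t=3 the remaining stream is a growing perpetuity with first payment D_4 = 7.33.
V_3 = D_4/(r−g) = 7.33/(0.103−0.014) = 82.3596
P₀ = V_3/(1+r)^3 = 82.3596/(1+0.103)^3 = 61.3744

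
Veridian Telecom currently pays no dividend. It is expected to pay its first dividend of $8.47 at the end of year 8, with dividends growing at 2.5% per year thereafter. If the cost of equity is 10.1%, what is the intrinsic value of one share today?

Deferred-dividend DDM. At t=7 the remaining stream is a growing perpetuity with first payment D_8 = 8.47.
V_7 = D_8/(r−g) = 8.47/(0.101−0.025) = 111.4474
P₀ = V_7/(1+r)^7 = 111.4474/(1+0.101)^7 = 56.8275

$56.83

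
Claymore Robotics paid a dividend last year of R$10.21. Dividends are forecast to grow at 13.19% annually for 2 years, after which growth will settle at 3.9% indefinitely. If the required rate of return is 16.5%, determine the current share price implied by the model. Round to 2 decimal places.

R$99.03

Two-stage DDM. Project D₁…D_2 at 0.1319, terminal growth 0.039, discount at r = 0.165.
D_1 = 11.5567
D_2 = 13.0810
Terminal value at t=2: TV = D_3/(r−g) = 13.5912/(0.165−0.039) = 107.8666
P₀ = 11.5567/(1+0.165)^1 + 13.0810/(1+0.165)^2 + 107.8666/(1+0.165)^2 = 99.0338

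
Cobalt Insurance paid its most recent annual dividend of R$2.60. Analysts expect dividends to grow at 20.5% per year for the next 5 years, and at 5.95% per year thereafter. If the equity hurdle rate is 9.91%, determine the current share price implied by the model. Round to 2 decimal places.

R$127.46

Two-stage DDM. Project D₁…D_5 at 0.205, terminal growth 0.0595, discount at r = 0.0991.
D_1 = 3.1330
D_2 = 3.7753
D_3 = 4.5492
D_4 = 5.4818
D_5 = 6.6055
Terminal value at t=5: TV = D_6/(r−g) = 6.9986/(0.0991−0.0595) = 176.7317
P₀ = 3.1330/(1+0.0991)^1 + 3.7753/(1+0.0991)^2 + 4.5492/(1+0.0991)^3 + 5.4818/(1+0.0991)^4 + 6.6055/(1+0.0991)^5 + 176.7317/(1+0.0991)^5 = 127.4632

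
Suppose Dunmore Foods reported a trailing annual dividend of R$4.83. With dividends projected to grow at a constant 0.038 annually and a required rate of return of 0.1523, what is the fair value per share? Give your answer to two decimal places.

Gordon growth model: P₀ = D₁/(r − g). D₁ = 4.83 × (1 + 0.038) = 5.0135.
P₀ = 5.0135 / (0.1523 − 0.038) = 5.0135 / 0.1143 = 43.8630

R$43.86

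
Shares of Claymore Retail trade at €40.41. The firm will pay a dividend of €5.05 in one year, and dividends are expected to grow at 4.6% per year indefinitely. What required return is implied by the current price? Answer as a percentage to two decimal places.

17.10%

Rearranging the constant-growth DDM: r = D₁/P₀ + g.
r = 5.0500 / 40.41 + 0.046 = 0.12497 + 0.046 = 0.17097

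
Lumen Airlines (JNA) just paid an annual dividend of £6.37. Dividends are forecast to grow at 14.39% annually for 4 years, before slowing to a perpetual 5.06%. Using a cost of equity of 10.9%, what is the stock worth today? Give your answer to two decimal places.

Two-stage DDM. Project D₁…D_4 at 0.1439, terminal growth 0.0506, discount at r = 0.109.
D_1 = 7.2866
D_2 = 8.3352
D_3 = 9.5346
D_4 = 10.9067
Terminal value at t=4: TV = D_5/(r−g) = 11.4585/(0.109−0.0506) = 196.2078
P₀ = 7.2866/(1+0.109)^1 + 8.3352/(1+0.109)^2 + 9.5346/(1+0.109)^3 + 10.9067/(1+0.109)^4 + 196.2078/(1+0.109)^4 = 157.2637

£157.26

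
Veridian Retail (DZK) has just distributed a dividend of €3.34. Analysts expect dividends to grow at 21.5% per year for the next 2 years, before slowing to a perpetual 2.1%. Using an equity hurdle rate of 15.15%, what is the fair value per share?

Two-stage DDM. Project D₁…D_2 at 0.215, terminal growth 0.021, discount at r = 0.1515.
D_1 = 4.0581
D_2 = 4.9306
Terminal value at t=2: TV = D_3/(r−g) = 5.0341/(0.1515−0.021) = 38.5757
P₀ = 4.0581/(1+0.1515)^1 + 4.9306/(1+0.1515)^2 + 38.5757/(1+0.1515)^2 = 36.3356

€36.34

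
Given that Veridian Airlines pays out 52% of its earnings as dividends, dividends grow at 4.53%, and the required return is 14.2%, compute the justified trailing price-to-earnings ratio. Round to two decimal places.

Justified trailing P/E = b(1+g)/(r−g) = 0.52×(1+0.0453)/(0.142−0.0453) = 5.6211

5.62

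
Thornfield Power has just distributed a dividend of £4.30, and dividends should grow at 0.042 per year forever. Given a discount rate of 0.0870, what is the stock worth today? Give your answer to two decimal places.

£99.57

Gordon growth model: P₀ = D₁/(r − g). D₁ = 4.30 × (1 + 0.042) = 4.4806.
P₀ = 4.4806 / (0.087 − 0.042) = 4.4806 / 0.045 = 99.5689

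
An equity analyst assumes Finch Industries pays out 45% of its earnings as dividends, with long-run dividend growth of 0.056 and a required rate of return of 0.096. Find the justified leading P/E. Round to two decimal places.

11.25

Justified leading P/E = b/(r−g) = 0.45/(0.096−0.056) = 11.2500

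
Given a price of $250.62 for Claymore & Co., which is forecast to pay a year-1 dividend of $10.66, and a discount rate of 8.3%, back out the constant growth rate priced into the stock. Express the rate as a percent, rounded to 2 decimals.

From P₀ = D₁/(r − g), the implied growth is g = r − D₁/P₀.
g = 0.083 − 10.66/250.62 = 0.083 − 0.04253 = 0.04047

4.05%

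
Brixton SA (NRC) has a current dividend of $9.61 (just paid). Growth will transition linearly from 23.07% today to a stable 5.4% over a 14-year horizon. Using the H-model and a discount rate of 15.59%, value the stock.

$216.05

H-model: P₀ = D₀[(1+g_L) + H(g_S−g_L)]/(r−g_L), with H = 14/2 = 7.
P₀ = 9.61 × [(1+0.054) + 7×(0.2307−0.054)] / (0.1559−0.054)
   = 9.61 × 2.2909 / 0.1019 = 216.0505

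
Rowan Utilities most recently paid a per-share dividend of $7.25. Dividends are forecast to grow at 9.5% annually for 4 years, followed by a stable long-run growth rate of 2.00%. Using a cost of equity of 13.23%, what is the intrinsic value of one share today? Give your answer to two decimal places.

$84.28

Two-stage DDM. Project D₁…D_4 at 0.095, terminal growth 0.02, discount at r = 0.1323.
D_1 = 7.9387
D_2 = 8.6929
D_3 = 9.5188
D_4 = 10.4230
Terminal value at t=4: TV = D_5/(r−g) = 10.6315/(0.1323−0.02) = 94.6705
P₀ = 7.9387/(1+0.1323)^1 + 8.6929/(1+0.1323)^2 + 9.5188/(1+0.1323)^3 + 10.4230/(1+0.1323)^4 + 94.6705/(1+0.1323)^4 = 84.2820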